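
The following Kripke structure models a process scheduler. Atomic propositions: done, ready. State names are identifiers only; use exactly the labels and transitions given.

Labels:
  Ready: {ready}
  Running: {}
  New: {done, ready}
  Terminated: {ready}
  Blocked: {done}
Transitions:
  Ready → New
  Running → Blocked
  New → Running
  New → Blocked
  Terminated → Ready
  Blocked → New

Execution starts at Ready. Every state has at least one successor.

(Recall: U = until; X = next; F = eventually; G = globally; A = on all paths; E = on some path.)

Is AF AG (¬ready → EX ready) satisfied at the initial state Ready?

States satisfying AG (¬ready → EX ready): ∅.
States satisfying AF AG (¬ready → EX ready): ∅.
There is a path from Ready along which AG (¬ready → EX ready) never holds.
Ready ∉ Sat(AF AG (¬ready → EX ready)).

Does not hold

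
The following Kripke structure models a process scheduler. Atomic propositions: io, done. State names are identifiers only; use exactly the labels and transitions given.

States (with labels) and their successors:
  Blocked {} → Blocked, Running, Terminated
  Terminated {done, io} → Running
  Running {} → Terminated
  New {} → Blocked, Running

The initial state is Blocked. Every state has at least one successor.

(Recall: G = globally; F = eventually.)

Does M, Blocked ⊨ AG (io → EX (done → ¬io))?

Satisfied

States satisfying io → EX (done → ¬io): {Blocked, Terminated, Running, New}.
States satisfying AG (io → EX (done → ¬io)): {Blocked, Terminated, Running, New}.
Every state reachable from Blocked satisfies io → EX (done → ¬io).
Blocked ∈ Sat(AG (io → EX (done → ¬io))).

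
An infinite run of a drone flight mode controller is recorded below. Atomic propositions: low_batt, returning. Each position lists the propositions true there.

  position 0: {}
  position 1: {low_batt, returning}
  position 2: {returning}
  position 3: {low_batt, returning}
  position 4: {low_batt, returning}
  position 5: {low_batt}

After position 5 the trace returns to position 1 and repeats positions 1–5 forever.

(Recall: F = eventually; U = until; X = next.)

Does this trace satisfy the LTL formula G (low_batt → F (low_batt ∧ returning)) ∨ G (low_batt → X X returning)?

low_batt → F (low_batt ∧ returning) holds at every position 0..5, and those are all positions ever visited, so G (low_batt → F (low_batt ∧ returning)) holds.
Positions where low_batt holds: 1, 3, 4, 5.
Check F (low_batt ∧ returning) at each: 1→ok, 3→ok, 4→ok, 5→ok.
low_batt → X X returning must hold at every position from 0 onward. It fails at position 3, so G (low_batt → X X returning) is false.
Positions where low_batt holds: 1, 3, 4, 5.
Check X X returning at each: 1→ok, 3→fails, 4→ok, 5→ok.
At position 0: G (low_batt → F (low_batt ∧ returning)) is true; G (low_batt → X X returning) is false; so G (low_batt → F (low_batt ∧ returning)) ∨ G (low_batt → X X returning) is true.

Satisfied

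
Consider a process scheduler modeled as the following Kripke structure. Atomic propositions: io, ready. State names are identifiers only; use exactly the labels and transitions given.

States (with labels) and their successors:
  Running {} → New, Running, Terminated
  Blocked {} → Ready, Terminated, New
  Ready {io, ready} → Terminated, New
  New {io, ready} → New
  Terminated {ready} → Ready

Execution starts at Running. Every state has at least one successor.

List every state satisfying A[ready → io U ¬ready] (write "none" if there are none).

{Running, Blocked}

States satisfying ready → io: {Running, Blocked, Ready, New}.
States satisfying ¬ready: {Running, Blocked}.
States satisfying A[ready → io U ¬ready]: {Running, Blocked}.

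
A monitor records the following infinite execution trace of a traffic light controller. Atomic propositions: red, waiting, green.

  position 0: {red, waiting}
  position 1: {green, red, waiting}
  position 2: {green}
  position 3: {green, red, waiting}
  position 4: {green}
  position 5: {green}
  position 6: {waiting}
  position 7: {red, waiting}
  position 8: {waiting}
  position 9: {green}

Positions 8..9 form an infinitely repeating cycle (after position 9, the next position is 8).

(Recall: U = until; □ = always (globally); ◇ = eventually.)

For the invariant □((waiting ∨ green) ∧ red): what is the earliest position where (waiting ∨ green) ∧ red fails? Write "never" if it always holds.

Check (waiting ∨ green) ∧ red at each position in order: 0 ✓, 1 ✓.
At position 2 the labels are {green}, so (waiting ∨ green) ∧ red is false there. This is the first violation.

2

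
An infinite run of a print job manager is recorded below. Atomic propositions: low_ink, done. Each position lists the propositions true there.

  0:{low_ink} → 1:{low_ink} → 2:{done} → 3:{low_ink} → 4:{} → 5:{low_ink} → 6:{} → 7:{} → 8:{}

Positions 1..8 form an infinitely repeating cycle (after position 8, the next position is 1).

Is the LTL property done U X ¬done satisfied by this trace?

Walking from position 0: X ¬done first holds at position 0, and done holds at every earlier position along the way, so done U X ¬done holds.

Yes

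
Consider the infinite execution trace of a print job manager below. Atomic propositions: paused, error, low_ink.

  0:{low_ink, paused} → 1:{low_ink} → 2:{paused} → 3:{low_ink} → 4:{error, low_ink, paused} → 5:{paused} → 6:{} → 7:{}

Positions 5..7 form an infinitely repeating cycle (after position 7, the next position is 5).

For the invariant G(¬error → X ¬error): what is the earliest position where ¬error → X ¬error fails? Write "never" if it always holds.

Check ¬error → X ¬error at each position in order: 0 ✓, 1 ✓, 2 ✓.
At position 3 the labels are {low_ink} and the next position 4 has {error, low_ink, paused}, so ¬error → X ¬error is false there. This is the first violation.

3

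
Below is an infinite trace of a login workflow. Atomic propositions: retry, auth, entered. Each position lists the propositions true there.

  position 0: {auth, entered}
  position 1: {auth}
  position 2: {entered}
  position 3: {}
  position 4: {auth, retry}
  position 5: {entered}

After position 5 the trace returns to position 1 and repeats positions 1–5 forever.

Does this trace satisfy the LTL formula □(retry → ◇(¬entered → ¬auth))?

Holds

retry → ◇(¬entered → ¬auth) holds at every position 0..5, and those are all positions ever visited, so □(retry → ◇(¬entered → ¬auth)) holds.
Positions where retry holds: 4.
Check ◇(¬entered → ¬auth) at each: 4→ok.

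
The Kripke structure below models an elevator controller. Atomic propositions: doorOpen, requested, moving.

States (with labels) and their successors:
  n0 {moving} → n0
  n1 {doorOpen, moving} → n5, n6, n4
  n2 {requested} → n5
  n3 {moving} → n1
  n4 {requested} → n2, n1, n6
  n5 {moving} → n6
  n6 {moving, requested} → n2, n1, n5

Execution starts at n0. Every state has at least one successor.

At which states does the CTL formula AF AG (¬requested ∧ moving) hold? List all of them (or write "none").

States satisfying AG (¬requested ∧ moving): {n0}.
States satisfying AF AG (¬requested ∧ moving): {n0}.

{n0}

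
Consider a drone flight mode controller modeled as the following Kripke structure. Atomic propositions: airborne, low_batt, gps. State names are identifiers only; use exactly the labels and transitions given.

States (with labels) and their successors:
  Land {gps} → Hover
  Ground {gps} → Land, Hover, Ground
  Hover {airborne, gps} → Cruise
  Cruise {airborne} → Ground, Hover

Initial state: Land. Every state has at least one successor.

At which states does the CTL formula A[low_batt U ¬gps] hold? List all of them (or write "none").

States satisfying low_batt: ∅.
States satisfying ¬gps: {Cruise}.
States satisfying A[low_batt U ¬gps]: {Cruise}.

{Cruise}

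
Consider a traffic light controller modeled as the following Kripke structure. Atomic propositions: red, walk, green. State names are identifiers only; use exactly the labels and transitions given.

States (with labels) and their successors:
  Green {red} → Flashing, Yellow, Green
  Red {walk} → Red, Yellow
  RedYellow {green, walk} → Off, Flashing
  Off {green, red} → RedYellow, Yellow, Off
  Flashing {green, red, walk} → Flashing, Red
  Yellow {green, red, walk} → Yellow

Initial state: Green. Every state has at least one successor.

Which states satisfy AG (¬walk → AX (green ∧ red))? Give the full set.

{Red, Flashing, Yellow}

States satisfying ¬walk → AX (green ∧ red): {Red, RedYellow, Flashing, Yellow}.
States satisfying AG (¬walk → AX (green ∧ red)): {Red, Flashing, Yellow}.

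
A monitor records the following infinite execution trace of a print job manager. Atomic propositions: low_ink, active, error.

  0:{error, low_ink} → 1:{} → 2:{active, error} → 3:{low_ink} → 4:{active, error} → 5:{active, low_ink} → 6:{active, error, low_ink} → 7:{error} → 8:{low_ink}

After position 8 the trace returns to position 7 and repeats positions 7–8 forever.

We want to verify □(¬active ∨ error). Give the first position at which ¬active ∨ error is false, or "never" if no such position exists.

Check ¬active ∨ error at each position in order: 0 ✓, 1 ✓, 2 ✓, 3 ✓, 4 ✓.
At position 5 the labels are {active, low_ink}, so ¬active ∨ error is false there. This is the first violation.

5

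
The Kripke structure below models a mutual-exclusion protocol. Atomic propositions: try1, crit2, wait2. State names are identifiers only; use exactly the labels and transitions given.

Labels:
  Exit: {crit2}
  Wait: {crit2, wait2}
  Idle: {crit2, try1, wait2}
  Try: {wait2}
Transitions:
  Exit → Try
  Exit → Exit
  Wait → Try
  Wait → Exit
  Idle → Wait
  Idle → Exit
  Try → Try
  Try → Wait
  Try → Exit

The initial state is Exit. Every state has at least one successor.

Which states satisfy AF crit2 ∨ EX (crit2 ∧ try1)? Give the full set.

States satisfying crit2: {Exit, Wait, Idle}.
States satisfying AF crit2: {Exit, Wait, Idle}.
States satisfying crit2 ∧ try1: {Idle}.
States satisfying EX (crit2 ∧ try1): ∅.
States satisfying AF crit2 ∨ EX (crit2 ∧ try1): {Exit, Wait, Idle}.

{Exit, Wait, Idle}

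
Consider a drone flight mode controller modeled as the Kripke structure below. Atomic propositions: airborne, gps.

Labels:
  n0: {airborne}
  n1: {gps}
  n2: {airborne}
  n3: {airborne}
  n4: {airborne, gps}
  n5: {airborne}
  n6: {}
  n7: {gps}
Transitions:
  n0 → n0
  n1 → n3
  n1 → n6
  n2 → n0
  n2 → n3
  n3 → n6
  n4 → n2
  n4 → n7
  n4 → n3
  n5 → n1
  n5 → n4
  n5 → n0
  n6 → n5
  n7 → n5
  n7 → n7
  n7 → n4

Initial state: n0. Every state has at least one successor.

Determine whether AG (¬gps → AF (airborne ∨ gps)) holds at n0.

Holds

States satisfying ¬gps → AF (airborne ∨ gps): {n0, n1, n2, n3, n4, n5, n6, n7}.
States satisfying AG (¬gps → AF (airborne ∨ gps)): {n0, n1, n2, n3, n4, n5, n6, n7}.
Every state reachable from n0 satisfies ¬gps → AF (airborne ∨ gps).
n0 ∈ Sat(AG (¬gps → AF (airborne ∨ gps))).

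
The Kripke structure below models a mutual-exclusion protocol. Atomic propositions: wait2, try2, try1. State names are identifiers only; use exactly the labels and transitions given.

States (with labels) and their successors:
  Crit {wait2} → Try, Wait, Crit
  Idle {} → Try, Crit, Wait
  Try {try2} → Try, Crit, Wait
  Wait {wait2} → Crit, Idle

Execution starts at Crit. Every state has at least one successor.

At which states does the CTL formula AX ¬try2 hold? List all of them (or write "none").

States satisfying ¬try2: {Crit, Idle, Wait}.
States satisfying AX ¬try2: {Wait}.

{Wait}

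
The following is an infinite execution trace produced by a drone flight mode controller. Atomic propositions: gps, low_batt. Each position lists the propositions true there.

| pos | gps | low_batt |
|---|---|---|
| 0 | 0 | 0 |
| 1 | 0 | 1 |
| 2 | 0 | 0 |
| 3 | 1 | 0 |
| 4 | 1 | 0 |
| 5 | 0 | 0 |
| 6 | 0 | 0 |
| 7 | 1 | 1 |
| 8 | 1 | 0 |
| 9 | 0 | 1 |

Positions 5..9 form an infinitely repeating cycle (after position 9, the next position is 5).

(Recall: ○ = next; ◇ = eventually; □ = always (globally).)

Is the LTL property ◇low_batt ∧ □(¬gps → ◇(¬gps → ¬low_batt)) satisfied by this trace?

low_batt holds at position 1, which is reachable from 0, so ◇low_batt holds.
¬gps → ◇(¬gps → ¬low_batt) holds at every position 0..9, and those are all positions ever visited, so □(¬gps → ◇(¬gps → ¬low_batt)) holds.
Positions where ¬gps holds: 0, 1, 2, 5, 6, 9.
Check ◇(¬gps → ¬low_batt) at each: 0→ok, 1→ok, 2→ok, 5→ok, 6→ok, 9→ok.
At position 0: ◇low_batt is true; □(¬gps → ◇(¬gps → ¬low_batt)) is true; so ◇low_batt ∧ □(¬gps → ◇(¬gps → ¬low_batt)) is true.

Satisfied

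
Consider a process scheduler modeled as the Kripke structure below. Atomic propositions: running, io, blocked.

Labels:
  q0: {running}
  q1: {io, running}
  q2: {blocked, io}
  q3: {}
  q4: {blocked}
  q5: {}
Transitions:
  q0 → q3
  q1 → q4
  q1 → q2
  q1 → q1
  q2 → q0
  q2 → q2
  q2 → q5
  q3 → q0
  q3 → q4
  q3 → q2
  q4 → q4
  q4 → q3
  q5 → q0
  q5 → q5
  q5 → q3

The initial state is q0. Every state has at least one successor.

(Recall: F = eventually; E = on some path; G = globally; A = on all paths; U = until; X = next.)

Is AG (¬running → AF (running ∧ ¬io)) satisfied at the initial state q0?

Does not hold

States satisfying ¬running → AF (running ∧ ¬io): {q0, q1}.
States satisfying AG (¬running → AF (running ∧ ¬io)): ∅.
q2 is reachable from q0 and violates ¬running → AF (running ∧ ¬io), so AG fails at q0.
q0 ∉ Sat(AG (¬running → AF (running ∧ ¬io))).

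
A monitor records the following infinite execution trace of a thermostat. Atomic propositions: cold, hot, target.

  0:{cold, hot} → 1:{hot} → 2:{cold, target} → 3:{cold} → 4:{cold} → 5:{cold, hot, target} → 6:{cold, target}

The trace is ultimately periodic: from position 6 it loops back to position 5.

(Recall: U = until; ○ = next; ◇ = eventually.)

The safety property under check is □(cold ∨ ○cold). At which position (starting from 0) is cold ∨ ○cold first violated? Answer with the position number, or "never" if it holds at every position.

cold ∨ ○cold holds at every position 0..6, and those are all the positions the trace ever visits, so the invariant □(cold ∨ ○cold) is never violated.

never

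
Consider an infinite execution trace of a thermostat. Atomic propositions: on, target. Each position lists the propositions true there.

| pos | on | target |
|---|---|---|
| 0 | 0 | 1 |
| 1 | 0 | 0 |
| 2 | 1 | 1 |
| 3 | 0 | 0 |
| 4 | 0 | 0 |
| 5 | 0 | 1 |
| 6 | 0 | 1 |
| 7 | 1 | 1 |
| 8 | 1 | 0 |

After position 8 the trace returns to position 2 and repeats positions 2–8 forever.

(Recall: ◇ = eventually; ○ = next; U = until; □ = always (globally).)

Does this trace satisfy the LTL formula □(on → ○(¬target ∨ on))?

on → ○(¬target ∨ on) holds at every position 0..8, and those are all positions ever visited, so □(on → ○(¬target ∨ on)) holds.
Positions where on holds: 2, 7, 8.
Check ○(¬target ∨ on) at each: 2→ok, 7→ok, 8→ok.

Yes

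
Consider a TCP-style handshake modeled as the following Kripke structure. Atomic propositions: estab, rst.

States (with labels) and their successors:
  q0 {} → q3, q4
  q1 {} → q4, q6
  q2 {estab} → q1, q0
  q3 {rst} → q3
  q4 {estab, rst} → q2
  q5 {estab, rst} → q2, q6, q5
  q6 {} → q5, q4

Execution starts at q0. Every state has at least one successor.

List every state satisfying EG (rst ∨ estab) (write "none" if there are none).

States satisfying rst ∨ estab: {q2, q3, q4, q5}.
States satisfying EG (rst ∨ estab): {q3, q5}.

{q3, q5}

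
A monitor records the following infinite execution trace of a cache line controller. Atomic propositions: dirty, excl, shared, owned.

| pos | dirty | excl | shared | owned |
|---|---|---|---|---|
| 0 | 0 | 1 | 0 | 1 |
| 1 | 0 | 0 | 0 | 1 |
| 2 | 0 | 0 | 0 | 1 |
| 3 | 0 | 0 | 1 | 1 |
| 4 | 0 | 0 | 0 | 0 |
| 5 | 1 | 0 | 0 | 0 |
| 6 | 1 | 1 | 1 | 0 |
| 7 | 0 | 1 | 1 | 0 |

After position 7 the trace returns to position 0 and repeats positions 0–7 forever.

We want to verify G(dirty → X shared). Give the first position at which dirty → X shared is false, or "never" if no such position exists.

dirty → X shared holds at every position 0..7, and those are all the positions the trace ever visits, so the invariant G(dirty → X shared) is never violated.

never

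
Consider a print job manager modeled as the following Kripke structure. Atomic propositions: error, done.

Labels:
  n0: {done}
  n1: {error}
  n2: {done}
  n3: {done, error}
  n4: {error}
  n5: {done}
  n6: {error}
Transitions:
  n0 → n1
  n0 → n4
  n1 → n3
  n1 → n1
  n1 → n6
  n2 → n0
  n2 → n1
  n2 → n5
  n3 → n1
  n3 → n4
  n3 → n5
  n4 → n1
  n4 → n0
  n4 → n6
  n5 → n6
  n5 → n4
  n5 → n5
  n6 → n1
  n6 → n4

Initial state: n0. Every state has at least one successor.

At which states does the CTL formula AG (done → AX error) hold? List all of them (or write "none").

States satisfying done → AX error: {n0, n1, n4, n6}.
States satisfying AG (done → AX error): ∅.

none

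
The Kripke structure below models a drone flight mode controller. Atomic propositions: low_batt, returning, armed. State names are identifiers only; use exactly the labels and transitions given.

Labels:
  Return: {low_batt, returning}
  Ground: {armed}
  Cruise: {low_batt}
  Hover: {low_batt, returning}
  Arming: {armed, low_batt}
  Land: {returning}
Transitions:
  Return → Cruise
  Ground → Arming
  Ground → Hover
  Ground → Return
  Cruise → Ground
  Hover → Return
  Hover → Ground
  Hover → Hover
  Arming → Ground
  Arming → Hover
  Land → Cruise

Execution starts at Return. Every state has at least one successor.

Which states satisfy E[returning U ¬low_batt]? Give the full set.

States satisfying returning: {Return, Hover, Land}.
States satisfying ¬low_batt: {Ground, Land}.
States satisfying E[returning U ¬low_batt]: {Ground, Hover, Land}.

{Ground, Hover, Land}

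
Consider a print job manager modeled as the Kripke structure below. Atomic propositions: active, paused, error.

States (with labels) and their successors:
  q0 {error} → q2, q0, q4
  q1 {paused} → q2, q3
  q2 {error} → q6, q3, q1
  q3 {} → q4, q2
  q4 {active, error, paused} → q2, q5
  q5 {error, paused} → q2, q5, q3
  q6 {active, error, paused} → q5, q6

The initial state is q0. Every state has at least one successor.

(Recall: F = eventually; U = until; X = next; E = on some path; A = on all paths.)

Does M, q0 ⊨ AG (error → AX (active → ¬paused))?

Does not hold

States satisfying error → AX (active → ¬paused): {q1, q3, q4, q5}.
States satisfying AG (error → AX (active → ¬paused)): ∅.
q0 is reachable from q0 and violates error → AX (active → ¬paused), so AG fails at q0.
q0 ∉ Sat(AG (error → AX (active → ¬paused))).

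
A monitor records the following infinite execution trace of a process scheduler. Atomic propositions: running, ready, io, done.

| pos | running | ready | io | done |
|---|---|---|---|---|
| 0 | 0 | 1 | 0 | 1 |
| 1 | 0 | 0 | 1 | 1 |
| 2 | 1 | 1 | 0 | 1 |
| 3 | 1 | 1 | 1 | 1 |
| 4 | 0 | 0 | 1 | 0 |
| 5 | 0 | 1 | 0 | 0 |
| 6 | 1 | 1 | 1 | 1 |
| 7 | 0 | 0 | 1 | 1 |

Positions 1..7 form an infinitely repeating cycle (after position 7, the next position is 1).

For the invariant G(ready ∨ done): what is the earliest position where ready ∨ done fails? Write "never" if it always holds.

4

Check ready ∨ done at each position in order: 0 ✓, 1 ✓, 2 ✓, 3 ✓.
At position 4 the labels are {io}, so ready ∨ done is false there. This is the first violation.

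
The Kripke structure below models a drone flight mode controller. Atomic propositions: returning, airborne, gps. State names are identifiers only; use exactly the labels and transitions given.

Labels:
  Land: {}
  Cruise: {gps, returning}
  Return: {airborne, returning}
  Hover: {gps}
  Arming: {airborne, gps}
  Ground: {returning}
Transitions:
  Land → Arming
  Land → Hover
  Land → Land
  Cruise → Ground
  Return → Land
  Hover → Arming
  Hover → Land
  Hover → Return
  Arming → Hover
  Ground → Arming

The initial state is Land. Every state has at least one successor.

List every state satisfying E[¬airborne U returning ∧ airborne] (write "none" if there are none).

{Land, Return, Hover}

States satisfying ¬airborne: {Land, Cruise, Hover, Ground}.
States satisfying returning ∧ airborne: {Return}.
States satisfying E[¬airborne U returning ∧ airborne]: {Land, Return, Hover}.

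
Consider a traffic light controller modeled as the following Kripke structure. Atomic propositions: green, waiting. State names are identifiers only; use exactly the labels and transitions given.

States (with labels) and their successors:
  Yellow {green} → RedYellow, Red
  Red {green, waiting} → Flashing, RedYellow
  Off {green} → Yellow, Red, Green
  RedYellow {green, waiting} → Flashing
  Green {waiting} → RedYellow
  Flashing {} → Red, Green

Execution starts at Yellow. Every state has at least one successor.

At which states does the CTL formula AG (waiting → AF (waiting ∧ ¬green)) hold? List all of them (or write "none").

none

States satisfying waiting → AF (waiting ∧ ¬green): {Yellow, Off, Green, Flashing}.
States satisfying AG (waiting → AF (waiting ∧ ¬green)): ∅.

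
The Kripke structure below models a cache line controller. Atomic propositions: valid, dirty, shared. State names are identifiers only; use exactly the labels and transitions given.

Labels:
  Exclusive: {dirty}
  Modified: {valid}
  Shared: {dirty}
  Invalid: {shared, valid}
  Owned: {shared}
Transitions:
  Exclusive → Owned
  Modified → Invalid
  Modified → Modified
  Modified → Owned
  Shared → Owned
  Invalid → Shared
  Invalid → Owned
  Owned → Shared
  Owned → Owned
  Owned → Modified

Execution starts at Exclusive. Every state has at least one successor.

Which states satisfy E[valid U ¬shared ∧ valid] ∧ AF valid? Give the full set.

States satisfying valid: {Modified, Invalid}.
States satisfying ¬shared ∧ valid: {Modified}.
States satisfying E[valid U ¬shared ∧ valid]: {Modified}.
States satisfying AF valid: {Modified, Invalid}.
States satisfying E[valid U ¬shared ∧ valid] ∧ AF valid: {Modified}.

{Modified}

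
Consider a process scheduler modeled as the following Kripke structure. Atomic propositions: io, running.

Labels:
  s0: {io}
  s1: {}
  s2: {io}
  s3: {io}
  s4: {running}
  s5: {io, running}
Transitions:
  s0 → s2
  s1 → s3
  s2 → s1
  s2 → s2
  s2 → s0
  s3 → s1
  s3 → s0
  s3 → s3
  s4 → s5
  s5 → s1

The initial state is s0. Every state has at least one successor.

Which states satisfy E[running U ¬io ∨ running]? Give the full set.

{s1, s4, s5}

States satisfying running: {s4, s5}.
States satisfying ¬io ∨ running: {s1, s4, s5}.
States satisfying E[running U ¬io ∨ running]: {s1, s4, s5}.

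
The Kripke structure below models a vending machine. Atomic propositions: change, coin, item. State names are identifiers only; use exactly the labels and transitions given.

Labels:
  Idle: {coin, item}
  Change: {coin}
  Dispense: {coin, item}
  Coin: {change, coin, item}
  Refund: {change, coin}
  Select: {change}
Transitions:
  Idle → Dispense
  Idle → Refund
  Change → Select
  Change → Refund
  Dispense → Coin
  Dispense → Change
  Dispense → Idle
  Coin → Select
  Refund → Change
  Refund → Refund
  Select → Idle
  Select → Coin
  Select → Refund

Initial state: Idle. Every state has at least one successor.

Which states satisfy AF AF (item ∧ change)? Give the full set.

{Coin}

States satisfying AF (item ∧ change): {Coin}.
States satisfying AF AF (item ∧ change): {Coin}.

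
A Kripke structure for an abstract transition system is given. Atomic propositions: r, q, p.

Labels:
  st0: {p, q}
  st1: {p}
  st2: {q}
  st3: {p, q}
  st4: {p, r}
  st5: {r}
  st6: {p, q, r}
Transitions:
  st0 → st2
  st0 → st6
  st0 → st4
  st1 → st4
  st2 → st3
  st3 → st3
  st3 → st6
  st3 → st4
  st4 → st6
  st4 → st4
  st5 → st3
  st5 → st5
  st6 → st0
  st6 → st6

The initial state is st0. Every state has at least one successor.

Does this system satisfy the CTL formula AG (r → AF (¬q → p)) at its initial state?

Yes

States satisfying r → AF (¬q → p): {st0, st1, st2, st3, st4, st6}.
States satisfying AG (r → AF (¬q → p)): {st0, st1, st2, st3, st4, st6}.
Every state reachable from st0 satisfies r → AF (¬q → p).
st0 ∈ Sat(AG (r → AF (¬q → p))).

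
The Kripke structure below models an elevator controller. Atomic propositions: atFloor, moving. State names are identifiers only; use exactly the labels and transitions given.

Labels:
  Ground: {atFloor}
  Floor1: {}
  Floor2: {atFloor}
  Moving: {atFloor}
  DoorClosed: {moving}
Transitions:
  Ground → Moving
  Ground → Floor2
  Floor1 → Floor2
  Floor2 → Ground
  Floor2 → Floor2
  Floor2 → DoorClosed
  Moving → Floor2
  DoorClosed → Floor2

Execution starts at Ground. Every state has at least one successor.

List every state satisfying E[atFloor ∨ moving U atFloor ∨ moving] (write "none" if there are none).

States satisfying atFloor ∨ moving: {Ground, Floor2, Moving, DoorClosed}.
States satisfying E[atFloor ∨ moving U atFloor ∨ moving]: {Ground, Floor2, Moving, DoorClosed}.

{Ground, Floor2, Moving, DoorClosed}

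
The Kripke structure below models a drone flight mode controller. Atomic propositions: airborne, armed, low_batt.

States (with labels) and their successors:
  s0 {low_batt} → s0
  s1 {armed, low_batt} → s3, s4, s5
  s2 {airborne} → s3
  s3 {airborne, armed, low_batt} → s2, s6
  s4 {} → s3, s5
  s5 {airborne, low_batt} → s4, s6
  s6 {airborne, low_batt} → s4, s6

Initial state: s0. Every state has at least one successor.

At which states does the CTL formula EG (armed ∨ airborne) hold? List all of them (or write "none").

{s1, s2, s3, s5, s6}

States satisfying armed ∨ airborne: {s1, s2, s3, s5, s6}.
States satisfying EG (armed ∨ airborne): {s1, s2, s3, s5, s6}.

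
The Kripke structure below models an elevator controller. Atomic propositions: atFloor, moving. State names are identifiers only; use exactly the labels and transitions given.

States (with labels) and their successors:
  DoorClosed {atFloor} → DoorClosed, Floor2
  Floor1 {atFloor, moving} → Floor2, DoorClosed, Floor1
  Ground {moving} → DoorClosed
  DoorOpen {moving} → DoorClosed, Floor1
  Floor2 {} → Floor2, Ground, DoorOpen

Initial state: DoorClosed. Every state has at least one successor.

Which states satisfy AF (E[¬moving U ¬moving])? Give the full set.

States satisfying E[¬moving U ¬moving]: {DoorClosed, Floor2}.
States satisfying AF (E[¬moving U ¬moving]): {DoorClosed, Ground, Floor2}.

{DoorClosed, Ground, Floor2}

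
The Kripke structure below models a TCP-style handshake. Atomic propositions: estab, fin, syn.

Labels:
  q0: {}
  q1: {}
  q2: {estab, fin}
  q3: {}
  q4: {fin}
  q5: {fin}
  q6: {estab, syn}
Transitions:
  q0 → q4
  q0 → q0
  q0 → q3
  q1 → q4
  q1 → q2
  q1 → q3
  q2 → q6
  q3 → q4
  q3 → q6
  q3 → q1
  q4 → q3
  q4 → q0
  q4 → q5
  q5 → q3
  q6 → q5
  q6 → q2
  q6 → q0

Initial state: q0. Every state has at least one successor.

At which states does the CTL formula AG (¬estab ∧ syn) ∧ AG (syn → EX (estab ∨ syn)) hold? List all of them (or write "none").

none

States satisfying ¬estab ∧ syn: ∅.
States satisfying AG (¬estab ∧ syn): ∅.
States satisfying syn → EX (estab ∨ syn): {q0, q1, q2, q3, q4, q5, q6}.
States satisfying AG (syn → EX (estab ∨ syn)): {q0, q1, q2, q3, q4, q5, q6}.
States satisfying AG (¬estab ∧ syn) ∧ AG (syn → EX (estab ∨ syn)): ∅.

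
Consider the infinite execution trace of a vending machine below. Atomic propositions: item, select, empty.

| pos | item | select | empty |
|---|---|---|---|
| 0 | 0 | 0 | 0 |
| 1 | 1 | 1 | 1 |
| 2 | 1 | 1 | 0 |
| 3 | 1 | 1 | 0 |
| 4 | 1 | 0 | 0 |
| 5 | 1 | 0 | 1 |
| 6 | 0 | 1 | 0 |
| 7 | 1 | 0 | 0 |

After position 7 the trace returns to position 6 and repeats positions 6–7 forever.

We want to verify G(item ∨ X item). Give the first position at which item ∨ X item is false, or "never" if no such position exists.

never

item ∨ X item holds at every position 0..7, and those are all the positions the trace ever visits, so the invariant G(item ∨ X item) is never violated.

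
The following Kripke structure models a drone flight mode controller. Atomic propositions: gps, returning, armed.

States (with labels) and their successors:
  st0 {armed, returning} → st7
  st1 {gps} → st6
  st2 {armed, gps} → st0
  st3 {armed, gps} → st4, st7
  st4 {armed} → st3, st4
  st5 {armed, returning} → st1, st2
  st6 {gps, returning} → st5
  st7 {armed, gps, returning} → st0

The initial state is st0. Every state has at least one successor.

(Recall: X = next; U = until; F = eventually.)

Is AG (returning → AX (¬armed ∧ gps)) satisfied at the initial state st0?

States satisfying returning → AX (¬armed ∧ gps): {st1, st2, st3, st4}.
States satisfying AG (returning → AX (¬armed ∧ gps)): ∅.
st0 is reachable from st0 and violates returning → AX (¬armed ∧ gps), so AG fails at st0.
st0 ∉ Sat(AG (returning → AX (¬armed ∧ gps))).

Does not hold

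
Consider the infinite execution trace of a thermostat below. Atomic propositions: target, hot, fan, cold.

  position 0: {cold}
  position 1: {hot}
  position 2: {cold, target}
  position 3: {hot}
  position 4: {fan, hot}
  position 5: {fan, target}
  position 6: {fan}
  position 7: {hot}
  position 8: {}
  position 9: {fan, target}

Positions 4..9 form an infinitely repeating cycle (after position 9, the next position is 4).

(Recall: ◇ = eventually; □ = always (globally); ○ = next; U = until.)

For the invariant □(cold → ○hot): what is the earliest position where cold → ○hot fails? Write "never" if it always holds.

never

cold → ○hot holds at every position 0..9, and those are all the positions the trace ever visits, so the invariant □(cold → ○hot) is never violated.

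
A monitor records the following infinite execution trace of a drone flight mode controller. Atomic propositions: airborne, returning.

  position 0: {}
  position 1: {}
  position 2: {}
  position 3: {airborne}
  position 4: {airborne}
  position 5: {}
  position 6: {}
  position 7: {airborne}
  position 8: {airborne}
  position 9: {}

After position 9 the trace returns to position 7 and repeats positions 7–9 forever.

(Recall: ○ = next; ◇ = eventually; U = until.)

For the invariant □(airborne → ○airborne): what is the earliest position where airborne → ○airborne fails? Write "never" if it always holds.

4

Check airborne → ○airborne at each position in order: 0 ✓, 1 ✓, 2 ✓, 3 ✓.
At position 4 the labels are {airborne} and the next position 5 has {}, so airborne → ○airborne is false there. This is the first violation.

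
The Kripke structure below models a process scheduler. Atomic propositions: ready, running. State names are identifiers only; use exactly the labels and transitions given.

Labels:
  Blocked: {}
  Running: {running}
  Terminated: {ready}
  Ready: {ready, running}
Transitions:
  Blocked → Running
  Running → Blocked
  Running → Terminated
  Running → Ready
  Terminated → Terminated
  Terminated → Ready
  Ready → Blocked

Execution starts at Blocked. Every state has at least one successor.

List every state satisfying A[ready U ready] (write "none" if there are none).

{Terminated, Ready}

States satisfying ready: {Terminated, Ready}.
States satisfying A[ready U ready]: {Terminated, Ready}.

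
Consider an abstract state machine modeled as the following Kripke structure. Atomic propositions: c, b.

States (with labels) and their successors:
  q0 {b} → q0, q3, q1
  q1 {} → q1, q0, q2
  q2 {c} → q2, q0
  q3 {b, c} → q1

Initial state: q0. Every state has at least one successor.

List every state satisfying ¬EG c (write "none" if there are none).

States satisfying c: {q2, q3}.
States satisfying EG c: {q2}.
States satisfying ¬EG c: {q0, q1, q3}.

{q0, q1, q3}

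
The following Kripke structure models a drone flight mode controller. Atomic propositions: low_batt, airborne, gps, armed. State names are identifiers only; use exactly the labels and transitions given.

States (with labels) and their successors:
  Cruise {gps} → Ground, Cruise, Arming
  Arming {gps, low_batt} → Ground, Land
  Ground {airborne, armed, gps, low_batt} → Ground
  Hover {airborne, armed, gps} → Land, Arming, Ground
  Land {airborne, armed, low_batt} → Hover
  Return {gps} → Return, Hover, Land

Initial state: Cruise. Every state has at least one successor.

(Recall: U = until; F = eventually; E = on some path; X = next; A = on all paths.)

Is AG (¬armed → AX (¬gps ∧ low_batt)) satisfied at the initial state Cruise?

No

States satisfying ¬armed → AX (¬gps ∧ low_batt): {Ground, Hover, Land}.
States satisfying AG (¬armed → AX (¬gps ∧ low_batt)): {Ground}.
Arming is reachable from Cruise and violates ¬armed → AX (¬gps ∧ low_batt), so AG fails at Cruise.
Cruise ∉ Sat(AG (¬armed → AX (¬gps ∧ low_batt))).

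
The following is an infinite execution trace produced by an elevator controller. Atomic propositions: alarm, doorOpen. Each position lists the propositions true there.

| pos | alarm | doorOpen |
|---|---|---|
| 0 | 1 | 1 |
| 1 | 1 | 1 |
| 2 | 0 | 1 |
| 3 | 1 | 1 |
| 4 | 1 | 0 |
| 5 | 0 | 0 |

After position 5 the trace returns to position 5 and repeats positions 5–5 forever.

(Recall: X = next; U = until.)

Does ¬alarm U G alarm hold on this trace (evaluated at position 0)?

Does not hold

Walking from position 0: at position 0, G alarm has not yet held and ¬alarm fails, so ¬alarm U G alarm is false.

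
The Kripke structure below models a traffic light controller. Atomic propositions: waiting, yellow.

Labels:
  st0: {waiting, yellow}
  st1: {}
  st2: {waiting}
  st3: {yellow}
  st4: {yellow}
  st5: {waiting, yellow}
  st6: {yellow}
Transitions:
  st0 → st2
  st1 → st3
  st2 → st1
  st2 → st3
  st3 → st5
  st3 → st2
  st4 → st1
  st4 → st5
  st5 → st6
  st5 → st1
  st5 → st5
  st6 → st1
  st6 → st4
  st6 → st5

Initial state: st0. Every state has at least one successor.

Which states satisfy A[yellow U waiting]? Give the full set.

States satisfying yellow: {st0, st3, st4, st5, st6}.
States satisfying waiting: {st0, st2, st5}.
States satisfying A[yellow U waiting]: {st0, st2, st3, st5}.

{st0, st2, st3, st5}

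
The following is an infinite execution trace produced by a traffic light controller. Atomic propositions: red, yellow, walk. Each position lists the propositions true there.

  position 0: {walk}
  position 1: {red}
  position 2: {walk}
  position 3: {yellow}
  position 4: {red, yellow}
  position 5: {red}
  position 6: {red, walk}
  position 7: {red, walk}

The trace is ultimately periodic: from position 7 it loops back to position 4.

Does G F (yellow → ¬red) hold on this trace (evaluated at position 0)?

Satisfied

F (yellow → ¬red) holds at every position 0..7, and those are all positions ever visited, so G F (yellow → ¬red) holds.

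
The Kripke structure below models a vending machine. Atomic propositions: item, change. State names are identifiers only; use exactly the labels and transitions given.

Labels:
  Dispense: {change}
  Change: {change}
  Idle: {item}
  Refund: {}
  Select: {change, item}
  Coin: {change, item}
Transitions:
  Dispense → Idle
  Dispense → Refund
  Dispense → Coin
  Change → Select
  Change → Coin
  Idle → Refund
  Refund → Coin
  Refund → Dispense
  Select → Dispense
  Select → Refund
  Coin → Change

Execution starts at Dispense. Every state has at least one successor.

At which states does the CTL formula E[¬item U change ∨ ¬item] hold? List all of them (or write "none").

{Dispense, Change, Refund, Select, Coin}

States satisfying ¬item: {Dispense, Change, Refund}.
States satisfying change ∨ ¬item: {Dispense, Change, Refund, Select, Coin}.
States satisfying E[¬item U change ∨ ¬item]: {Dispense, Change, Refund, Select, Coin}.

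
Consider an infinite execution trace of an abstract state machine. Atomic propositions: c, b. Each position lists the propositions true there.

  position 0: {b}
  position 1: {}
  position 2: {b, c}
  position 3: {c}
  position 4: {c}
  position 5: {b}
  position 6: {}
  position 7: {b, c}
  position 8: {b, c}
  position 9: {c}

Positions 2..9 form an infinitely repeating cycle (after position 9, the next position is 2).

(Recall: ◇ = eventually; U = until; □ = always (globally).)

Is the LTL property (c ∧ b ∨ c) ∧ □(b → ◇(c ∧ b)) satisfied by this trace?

b → ◇(c ∧ b) holds at every position 0..9, and those are all positions ever visited, so □(b → ◇(c ∧ b)) holds.
Positions where b holds: 0, 2, 5, 7, 8.
Check ◇(c ∧ b) at each: 0→ok, 2→ok, 5→ok, 7→ok, 8→ok.
At position 0: c ∧ b ∨ c is false; □(b → ◇(c ∧ b)) is true; so (c ∧ b ∨ c) ∧ □(b → ◇(c ∧ b)) is false.

Does not hold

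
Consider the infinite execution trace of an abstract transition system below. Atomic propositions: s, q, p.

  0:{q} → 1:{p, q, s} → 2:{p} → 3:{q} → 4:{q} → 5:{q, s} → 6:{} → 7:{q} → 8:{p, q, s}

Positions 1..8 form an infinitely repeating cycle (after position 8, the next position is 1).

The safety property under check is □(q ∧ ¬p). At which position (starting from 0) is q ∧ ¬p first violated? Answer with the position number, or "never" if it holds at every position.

Check q ∧ ¬p at each position in order: 0 ✓.
At position 1 the labels are {p, q, s}, so q ∧ ¬p is false there. This is the first violation.

1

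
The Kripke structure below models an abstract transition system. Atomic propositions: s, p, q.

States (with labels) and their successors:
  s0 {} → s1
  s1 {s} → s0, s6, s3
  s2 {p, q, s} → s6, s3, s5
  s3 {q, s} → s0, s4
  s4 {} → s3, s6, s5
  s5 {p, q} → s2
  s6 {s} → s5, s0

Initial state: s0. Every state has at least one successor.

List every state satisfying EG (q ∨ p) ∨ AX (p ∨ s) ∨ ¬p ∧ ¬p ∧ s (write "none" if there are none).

{s0, s1, s2, s3, s4, s5, s6}

States satisfying q ∨ p: {s2, s3, s5}.
States satisfying EG (q ∨ p): {s2, s5}.
States satisfying p ∨ s: {s1, s2, s3, s5, s6}.
States satisfying AX (p ∨ s): {s0, s2, s4, s5}.
States satisfying ¬p: {s0, s1, s3, s4, s6}.
States satisfying ¬p ∧ s: {s1, s3, s6}.
States satisfying ¬p ∧ ¬p ∧ s: {s1, s3, s6}.
States satisfying AX (p ∨ s) ∨ ¬p ∧ ¬p ∧ s: {s0, s1, s2, s3, s4, s5, s6}.
States satisfying EG (q ∨ p) ∨ AX (p ∨ s) ∨ ¬p ∧ ¬p ∧ s: {s0, s1, s2, s3, s4, s5, s6}.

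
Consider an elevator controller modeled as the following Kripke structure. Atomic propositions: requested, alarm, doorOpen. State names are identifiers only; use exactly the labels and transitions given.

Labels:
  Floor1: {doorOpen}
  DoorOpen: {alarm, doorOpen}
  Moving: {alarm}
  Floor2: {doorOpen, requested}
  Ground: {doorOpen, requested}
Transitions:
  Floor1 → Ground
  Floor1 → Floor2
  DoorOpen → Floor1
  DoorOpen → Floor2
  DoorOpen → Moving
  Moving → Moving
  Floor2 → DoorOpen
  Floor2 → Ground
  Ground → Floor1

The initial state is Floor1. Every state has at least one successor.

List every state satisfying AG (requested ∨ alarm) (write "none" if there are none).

States satisfying requested ∨ alarm: {DoorOpen, Moving, Floor2, Ground}.
States satisfying AG (requested ∨ alarm): {Moving}.

{Moving}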